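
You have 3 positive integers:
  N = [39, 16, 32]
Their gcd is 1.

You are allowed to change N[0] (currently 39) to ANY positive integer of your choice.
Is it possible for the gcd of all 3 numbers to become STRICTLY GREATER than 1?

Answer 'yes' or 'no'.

Answer: yes

Derivation:
Current gcd = 1
gcd of all OTHER numbers (without N[0]=39): gcd([16, 32]) = 16
The new gcd after any change is gcd(16, new_value).
This can be at most 16.
Since 16 > old gcd 1, the gcd CAN increase (e.g., set N[0] = 16).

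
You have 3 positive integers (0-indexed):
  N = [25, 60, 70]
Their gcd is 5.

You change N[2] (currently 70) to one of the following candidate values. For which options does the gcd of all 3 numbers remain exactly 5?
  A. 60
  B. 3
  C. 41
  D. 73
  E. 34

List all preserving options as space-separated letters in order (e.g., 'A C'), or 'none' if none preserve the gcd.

Old gcd = 5; gcd of others (without N[2]) = 5
New gcd for candidate v: gcd(5, v). Preserves old gcd iff gcd(5, v) = 5.
  Option A: v=60, gcd(5,60)=5 -> preserves
  Option B: v=3, gcd(5,3)=1 -> changes
  Option C: v=41, gcd(5,41)=1 -> changes
  Option D: v=73, gcd(5,73)=1 -> changes
  Option E: v=34, gcd(5,34)=1 -> changes

Answer: A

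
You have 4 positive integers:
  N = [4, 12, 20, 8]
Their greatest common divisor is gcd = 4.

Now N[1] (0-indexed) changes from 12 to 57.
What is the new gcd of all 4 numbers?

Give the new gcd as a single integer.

Answer: 1

Derivation:
Numbers: [4, 12, 20, 8], gcd = 4
Change: index 1, 12 -> 57
gcd of the OTHER numbers (without index 1): gcd([4, 20, 8]) = 4
New gcd = gcd(g_others, new_val) = gcd(4, 57) = 1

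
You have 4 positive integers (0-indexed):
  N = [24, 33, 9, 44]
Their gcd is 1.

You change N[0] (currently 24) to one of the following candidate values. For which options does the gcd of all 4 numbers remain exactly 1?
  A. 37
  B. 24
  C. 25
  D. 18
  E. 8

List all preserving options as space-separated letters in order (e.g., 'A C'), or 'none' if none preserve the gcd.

Answer: A B C D E

Derivation:
Old gcd = 1; gcd of others (without N[0]) = 1
New gcd for candidate v: gcd(1, v). Preserves old gcd iff gcd(1, v) = 1.
  Option A: v=37, gcd(1,37)=1 -> preserves
  Option B: v=24, gcd(1,24)=1 -> preserves
  Option C: v=25, gcd(1,25)=1 -> preserves
  Option D: v=18, gcd(1,18)=1 -> preserves
  Option E: v=8, gcd(1,8)=1 -> preserves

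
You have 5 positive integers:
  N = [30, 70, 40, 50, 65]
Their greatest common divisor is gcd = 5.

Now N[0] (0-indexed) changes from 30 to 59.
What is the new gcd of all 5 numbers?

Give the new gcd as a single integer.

Numbers: [30, 70, 40, 50, 65], gcd = 5
Change: index 0, 30 -> 59
gcd of the OTHER numbers (without index 0): gcd([70, 40, 50, 65]) = 5
New gcd = gcd(g_others, new_val) = gcd(5, 59) = 1

Answer: 1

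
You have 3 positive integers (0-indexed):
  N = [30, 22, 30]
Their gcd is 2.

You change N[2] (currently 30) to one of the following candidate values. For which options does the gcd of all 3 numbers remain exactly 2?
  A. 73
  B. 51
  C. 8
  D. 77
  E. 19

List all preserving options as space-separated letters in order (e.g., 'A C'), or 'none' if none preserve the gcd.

Old gcd = 2; gcd of others (without N[2]) = 2
New gcd for candidate v: gcd(2, v). Preserves old gcd iff gcd(2, v) = 2.
  Option A: v=73, gcd(2,73)=1 -> changes
  Option B: v=51, gcd(2,51)=1 -> changes
  Option C: v=8, gcd(2,8)=2 -> preserves
  Option D: v=77, gcd(2,77)=1 -> changes
  Option E: v=19, gcd(2,19)=1 -> changes

Answer: C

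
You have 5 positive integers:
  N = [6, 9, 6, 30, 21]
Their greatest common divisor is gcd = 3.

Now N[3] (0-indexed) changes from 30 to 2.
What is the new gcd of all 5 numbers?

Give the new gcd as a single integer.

Answer: 1

Derivation:
Numbers: [6, 9, 6, 30, 21], gcd = 3
Change: index 3, 30 -> 2
gcd of the OTHER numbers (without index 3): gcd([6, 9, 6, 21]) = 3
New gcd = gcd(g_others, new_val) = gcd(3, 2) = 1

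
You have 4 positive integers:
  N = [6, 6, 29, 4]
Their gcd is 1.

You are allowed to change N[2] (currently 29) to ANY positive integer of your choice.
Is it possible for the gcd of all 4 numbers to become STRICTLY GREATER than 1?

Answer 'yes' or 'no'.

Answer: yes

Derivation:
Current gcd = 1
gcd of all OTHER numbers (without N[2]=29): gcd([6, 6, 4]) = 2
The new gcd after any change is gcd(2, new_value).
This can be at most 2.
Since 2 > old gcd 1, the gcd CAN increase (e.g., set N[2] = 2).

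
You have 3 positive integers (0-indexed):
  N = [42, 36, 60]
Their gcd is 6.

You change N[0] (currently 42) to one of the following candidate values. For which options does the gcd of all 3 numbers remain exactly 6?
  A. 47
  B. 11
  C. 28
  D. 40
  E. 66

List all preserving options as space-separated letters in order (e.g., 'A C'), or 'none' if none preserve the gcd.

Old gcd = 6; gcd of others (without N[0]) = 12
New gcd for candidate v: gcd(12, v). Preserves old gcd iff gcd(12, v) = 6.
  Option A: v=47, gcd(12,47)=1 -> changes
  Option B: v=11, gcd(12,11)=1 -> changes
  Option C: v=28, gcd(12,28)=4 -> changes
  Option D: v=40, gcd(12,40)=4 -> changes
  Option E: v=66, gcd(12,66)=6 -> preserves

Answer: E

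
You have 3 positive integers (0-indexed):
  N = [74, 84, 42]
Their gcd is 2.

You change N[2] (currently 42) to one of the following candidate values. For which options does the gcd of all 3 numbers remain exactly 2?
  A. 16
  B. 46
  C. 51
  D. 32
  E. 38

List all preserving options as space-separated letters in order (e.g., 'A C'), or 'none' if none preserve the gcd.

Old gcd = 2; gcd of others (without N[2]) = 2
New gcd for candidate v: gcd(2, v). Preserves old gcd iff gcd(2, v) = 2.
  Option A: v=16, gcd(2,16)=2 -> preserves
  Option B: v=46, gcd(2,46)=2 -> preserves
  Option C: v=51, gcd(2,51)=1 -> changes
  Option D: v=32, gcd(2,32)=2 -> preserves
  Option E: v=38, gcd(2,38)=2 -> preserves

Answer: A B D E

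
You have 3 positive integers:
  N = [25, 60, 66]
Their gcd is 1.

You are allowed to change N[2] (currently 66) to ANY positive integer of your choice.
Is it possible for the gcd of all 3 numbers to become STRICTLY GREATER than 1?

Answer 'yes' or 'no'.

Current gcd = 1
gcd of all OTHER numbers (without N[2]=66): gcd([25, 60]) = 5
The new gcd after any change is gcd(5, new_value).
This can be at most 5.
Since 5 > old gcd 1, the gcd CAN increase (e.g., set N[2] = 5).

Answer: yes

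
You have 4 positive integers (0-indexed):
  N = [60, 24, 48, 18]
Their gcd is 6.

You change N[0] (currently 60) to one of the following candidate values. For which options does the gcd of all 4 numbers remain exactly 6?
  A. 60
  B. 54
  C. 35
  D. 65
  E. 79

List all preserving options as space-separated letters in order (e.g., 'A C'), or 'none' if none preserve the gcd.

Old gcd = 6; gcd of others (without N[0]) = 6
New gcd for candidate v: gcd(6, v). Preserves old gcd iff gcd(6, v) = 6.
  Option A: v=60, gcd(6,60)=6 -> preserves
  Option B: v=54, gcd(6,54)=6 -> preserves
  Option C: v=35, gcd(6,35)=1 -> changes
  Option D: v=65, gcd(6,65)=1 -> changes
  Option E: v=79, gcd(6,79)=1 -> changes

Answer: A B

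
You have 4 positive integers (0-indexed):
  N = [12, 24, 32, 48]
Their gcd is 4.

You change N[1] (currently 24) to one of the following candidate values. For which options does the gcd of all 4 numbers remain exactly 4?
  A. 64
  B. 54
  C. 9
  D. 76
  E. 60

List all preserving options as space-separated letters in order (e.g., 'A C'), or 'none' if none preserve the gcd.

Old gcd = 4; gcd of others (without N[1]) = 4
New gcd for candidate v: gcd(4, v). Preserves old gcd iff gcd(4, v) = 4.
  Option A: v=64, gcd(4,64)=4 -> preserves
  Option B: v=54, gcd(4,54)=2 -> changes
  Option C: v=9, gcd(4,9)=1 -> changes
  Option D: v=76, gcd(4,76)=4 -> preserves
  Option E: v=60, gcd(4,60)=4 -> preserves

Answer: A D E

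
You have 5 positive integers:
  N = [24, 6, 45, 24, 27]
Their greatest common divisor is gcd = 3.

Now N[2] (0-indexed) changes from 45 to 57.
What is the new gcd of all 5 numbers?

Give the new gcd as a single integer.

Answer: 3

Derivation:
Numbers: [24, 6, 45, 24, 27], gcd = 3
Change: index 2, 45 -> 57
gcd of the OTHER numbers (without index 2): gcd([24, 6, 24, 27]) = 3
New gcd = gcd(g_others, new_val) = gcd(3, 57) = 3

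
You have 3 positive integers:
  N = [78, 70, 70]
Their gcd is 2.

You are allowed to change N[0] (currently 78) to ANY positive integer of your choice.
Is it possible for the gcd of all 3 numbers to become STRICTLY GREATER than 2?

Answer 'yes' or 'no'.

Current gcd = 2
gcd of all OTHER numbers (without N[0]=78): gcd([70, 70]) = 70
The new gcd after any change is gcd(70, new_value).
This can be at most 70.
Since 70 > old gcd 2, the gcd CAN increase (e.g., set N[0] = 70).

Answer: yes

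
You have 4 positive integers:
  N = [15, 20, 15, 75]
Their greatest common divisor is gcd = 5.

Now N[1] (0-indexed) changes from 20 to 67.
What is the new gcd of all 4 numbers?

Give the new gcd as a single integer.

Numbers: [15, 20, 15, 75], gcd = 5
Change: index 1, 20 -> 67
gcd of the OTHER numbers (without index 1): gcd([15, 15, 75]) = 15
New gcd = gcd(g_others, new_val) = gcd(15, 67) = 1

Answer: 1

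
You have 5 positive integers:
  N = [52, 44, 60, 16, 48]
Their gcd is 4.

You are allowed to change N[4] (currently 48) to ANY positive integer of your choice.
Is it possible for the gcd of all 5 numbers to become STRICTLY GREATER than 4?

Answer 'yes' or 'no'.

Current gcd = 4
gcd of all OTHER numbers (without N[4]=48): gcd([52, 44, 60, 16]) = 4
The new gcd after any change is gcd(4, new_value).
This can be at most 4.
Since 4 = old gcd 4, the gcd can only stay the same or decrease.

Answer: no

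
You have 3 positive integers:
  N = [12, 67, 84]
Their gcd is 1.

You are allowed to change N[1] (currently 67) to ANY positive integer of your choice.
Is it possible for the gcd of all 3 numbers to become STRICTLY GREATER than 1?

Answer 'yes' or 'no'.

Current gcd = 1
gcd of all OTHER numbers (without N[1]=67): gcd([12, 84]) = 12
The new gcd after any change is gcd(12, new_value).
This can be at most 12.
Since 12 > old gcd 1, the gcd CAN increase (e.g., set N[1] = 12).

Answer: yes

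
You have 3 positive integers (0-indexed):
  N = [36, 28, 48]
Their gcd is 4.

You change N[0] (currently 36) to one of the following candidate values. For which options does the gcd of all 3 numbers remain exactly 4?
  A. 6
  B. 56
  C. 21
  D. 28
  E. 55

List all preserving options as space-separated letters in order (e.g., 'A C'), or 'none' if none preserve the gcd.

Answer: B D

Derivation:
Old gcd = 4; gcd of others (without N[0]) = 4
New gcd for candidate v: gcd(4, v). Preserves old gcd iff gcd(4, v) = 4.
  Option A: v=6, gcd(4,6)=2 -> changes
  Option B: v=56, gcd(4,56)=4 -> preserves
  Option C: v=21, gcd(4,21)=1 -> changes
  Option D: v=28, gcd(4,28)=4 -> preserves
  Option E: v=55, gcd(4,55)=1 -> changes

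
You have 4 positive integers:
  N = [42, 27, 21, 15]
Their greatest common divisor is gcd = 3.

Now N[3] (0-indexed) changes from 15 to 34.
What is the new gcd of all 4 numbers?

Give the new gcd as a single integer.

Answer: 1

Derivation:
Numbers: [42, 27, 21, 15], gcd = 3
Change: index 3, 15 -> 34
gcd of the OTHER numbers (without index 3): gcd([42, 27, 21]) = 3
New gcd = gcd(g_others, new_val) = gcd(3, 34) = 1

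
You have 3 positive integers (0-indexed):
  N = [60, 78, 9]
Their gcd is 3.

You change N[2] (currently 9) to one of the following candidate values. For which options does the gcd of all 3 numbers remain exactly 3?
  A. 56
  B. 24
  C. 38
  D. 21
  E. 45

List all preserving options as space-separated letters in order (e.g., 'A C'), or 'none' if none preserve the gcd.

Answer: D E

Derivation:
Old gcd = 3; gcd of others (without N[2]) = 6
New gcd for candidate v: gcd(6, v). Preserves old gcd iff gcd(6, v) = 3.
  Option A: v=56, gcd(6,56)=2 -> changes
  Option B: v=24, gcd(6,24)=6 -> changes
  Option C: v=38, gcd(6,38)=2 -> changes
  Option D: v=21, gcd(6,21)=3 -> preserves
  Option E: v=45, gcd(6,45)=3 -> preserves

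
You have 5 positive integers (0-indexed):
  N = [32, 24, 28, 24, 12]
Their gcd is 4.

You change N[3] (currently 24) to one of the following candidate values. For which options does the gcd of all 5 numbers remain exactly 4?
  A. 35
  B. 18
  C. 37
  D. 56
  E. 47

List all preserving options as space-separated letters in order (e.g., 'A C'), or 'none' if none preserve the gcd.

Old gcd = 4; gcd of others (without N[3]) = 4
New gcd for candidate v: gcd(4, v). Preserves old gcd iff gcd(4, v) = 4.
  Option A: v=35, gcd(4,35)=1 -> changes
  Option B: v=18, gcd(4,18)=2 -> changes
  Option C: v=37, gcd(4,37)=1 -> changes
  Option D: v=56, gcd(4,56)=4 -> preserves
  Option E: v=47, gcd(4,47)=1 -> changes

Answer: D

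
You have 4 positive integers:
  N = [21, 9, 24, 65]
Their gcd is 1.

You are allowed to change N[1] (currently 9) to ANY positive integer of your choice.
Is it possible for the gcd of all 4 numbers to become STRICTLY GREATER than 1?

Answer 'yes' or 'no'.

Current gcd = 1
gcd of all OTHER numbers (without N[1]=9): gcd([21, 24, 65]) = 1
The new gcd after any change is gcd(1, new_value).
This can be at most 1.
Since 1 = old gcd 1, the gcd can only stay the same or decrease.

Answer: no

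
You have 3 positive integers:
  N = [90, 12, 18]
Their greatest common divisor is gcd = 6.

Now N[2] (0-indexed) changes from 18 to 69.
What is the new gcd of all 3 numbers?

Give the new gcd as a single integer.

Numbers: [90, 12, 18], gcd = 6
Change: index 2, 18 -> 69
gcd of the OTHER numbers (without index 2): gcd([90, 12]) = 6
New gcd = gcd(g_others, new_val) = gcd(6, 69) = 3

Answer: 3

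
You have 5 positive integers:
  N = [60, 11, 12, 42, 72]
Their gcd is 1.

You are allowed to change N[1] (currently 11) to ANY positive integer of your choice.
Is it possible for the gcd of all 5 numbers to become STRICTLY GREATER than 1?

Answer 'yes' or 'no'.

Current gcd = 1
gcd of all OTHER numbers (without N[1]=11): gcd([60, 12, 42, 72]) = 6
The new gcd after any change is gcd(6, new_value).
This can be at most 6.
Since 6 > old gcd 1, the gcd CAN increase (e.g., set N[1] = 6).

Answer: yes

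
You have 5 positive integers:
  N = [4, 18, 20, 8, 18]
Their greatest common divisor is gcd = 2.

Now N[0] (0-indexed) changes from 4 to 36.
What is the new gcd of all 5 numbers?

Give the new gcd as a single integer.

Answer: 2

Derivation:
Numbers: [4, 18, 20, 8, 18], gcd = 2
Change: index 0, 4 -> 36
gcd of the OTHER numbers (without index 0): gcd([18, 20, 8, 18]) = 2
New gcd = gcd(g_others, new_val) = gcd(2, 36) = 2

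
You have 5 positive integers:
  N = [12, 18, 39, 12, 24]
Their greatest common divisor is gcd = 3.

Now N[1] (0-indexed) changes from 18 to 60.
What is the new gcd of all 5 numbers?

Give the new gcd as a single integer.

Answer: 3

Derivation:
Numbers: [12, 18, 39, 12, 24], gcd = 3
Change: index 1, 18 -> 60
gcd of the OTHER numbers (without index 1): gcd([12, 39, 12, 24]) = 3
New gcd = gcd(g_others, new_val) = gcd(3, 60) = 3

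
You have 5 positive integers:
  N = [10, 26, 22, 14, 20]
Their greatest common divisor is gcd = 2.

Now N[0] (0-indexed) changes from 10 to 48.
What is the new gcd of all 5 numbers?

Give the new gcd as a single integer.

Answer: 2

Derivation:
Numbers: [10, 26, 22, 14, 20], gcd = 2
Change: index 0, 10 -> 48
gcd of the OTHER numbers (without index 0): gcd([26, 22, 14, 20]) = 2
New gcd = gcd(g_others, new_val) = gcd(2, 48) = 2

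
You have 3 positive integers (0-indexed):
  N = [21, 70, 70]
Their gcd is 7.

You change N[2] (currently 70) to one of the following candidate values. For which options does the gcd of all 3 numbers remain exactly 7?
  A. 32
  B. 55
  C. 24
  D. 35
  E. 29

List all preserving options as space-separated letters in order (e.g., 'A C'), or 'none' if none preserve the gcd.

Answer: D

Derivation:
Old gcd = 7; gcd of others (without N[2]) = 7
New gcd for candidate v: gcd(7, v). Preserves old gcd iff gcd(7, v) = 7.
  Option A: v=32, gcd(7,32)=1 -> changes
  Option B: v=55, gcd(7,55)=1 -> changes
  Option C: v=24, gcd(7,24)=1 -> changes
  Option D: v=35, gcd(7,35)=7 -> preserves
  Option E: v=29, gcd(7,29)=1 -> changes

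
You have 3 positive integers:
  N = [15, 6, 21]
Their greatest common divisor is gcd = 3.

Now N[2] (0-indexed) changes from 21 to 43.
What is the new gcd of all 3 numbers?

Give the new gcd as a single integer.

Numbers: [15, 6, 21], gcd = 3
Change: index 2, 21 -> 43
gcd of the OTHER numbers (without index 2): gcd([15, 6]) = 3
New gcd = gcd(g_others, new_val) = gcd(3, 43) = 1

Answer: 1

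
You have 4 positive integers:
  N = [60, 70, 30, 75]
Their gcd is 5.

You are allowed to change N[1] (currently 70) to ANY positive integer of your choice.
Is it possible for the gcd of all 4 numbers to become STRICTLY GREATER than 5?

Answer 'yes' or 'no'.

Answer: yes

Derivation:
Current gcd = 5
gcd of all OTHER numbers (without N[1]=70): gcd([60, 30, 75]) = 15
The new gcd after any change is gcd(15, new_value).
This can be at most 15.
Since 15 > old gcd 5, the gcd CAN increase (e.g., set N[1] = 15).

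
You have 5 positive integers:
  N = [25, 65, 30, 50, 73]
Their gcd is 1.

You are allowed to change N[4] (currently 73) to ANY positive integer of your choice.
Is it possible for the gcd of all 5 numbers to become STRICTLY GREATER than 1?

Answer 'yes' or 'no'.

Current gcd = 1
gcd of all OTHER numbers (without N[4]=73): gcd([25, 65, 30, 50]) = 5
The new gcd after any change is gcd(5, new_value).
This can be at most 5.
Since 5 > old gcd 1, the gcd CAN increase (e.g., set N[4] = 5).

Answer: yes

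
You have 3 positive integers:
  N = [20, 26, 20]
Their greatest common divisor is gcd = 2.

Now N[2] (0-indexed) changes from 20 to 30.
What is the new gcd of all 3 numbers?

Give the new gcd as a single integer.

Answer: 2

Derivation:
Numbers: [20, 26, 20], gcd = 2
Change: index 2, 20 -> 30
gcd of the OTHER numbers (without index 2): gcd([20, 26]) = 2
New gcd = gcd(g_others, new_val) = gcd(2, 30) = 2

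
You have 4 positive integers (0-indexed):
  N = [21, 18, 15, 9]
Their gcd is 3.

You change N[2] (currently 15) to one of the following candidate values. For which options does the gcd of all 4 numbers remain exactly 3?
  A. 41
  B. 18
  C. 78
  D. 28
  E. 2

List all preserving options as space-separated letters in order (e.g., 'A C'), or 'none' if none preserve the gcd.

Answer: B C

Derivation:
Old gcd = 3; gcd of others (without N[2]) = 3
New gcd for candidate v: gcd(3, v). Preserves old gcd iff gcd(3, v) = 3.
  Option A: v=41, gcd(3,41)=1 -> changes
  Option B: v=18, gcd(3,18)=3 -> preserves
  Option C: v=78, gcd(3,78)=3 -> preserves
  Option D: v=28, gcd(3,28)=1 -> changes
  Option E: v=2, gcd(3,2)=1 -> changes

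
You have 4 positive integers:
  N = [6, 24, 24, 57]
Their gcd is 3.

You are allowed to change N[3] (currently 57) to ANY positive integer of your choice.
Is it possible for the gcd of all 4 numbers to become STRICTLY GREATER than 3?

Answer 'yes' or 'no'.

Answer: yes

Derivation:
Current gcd = 3
gcd of all OTHER numbers (without N[3]=57): gcd([6, 24, 24]) = 6
The new gcd after any change is gcd(6, new_value).
This can be at most 6.
Since 6 > old gcd 3, the gcd CAN increase (e.g., set N[3] = 6).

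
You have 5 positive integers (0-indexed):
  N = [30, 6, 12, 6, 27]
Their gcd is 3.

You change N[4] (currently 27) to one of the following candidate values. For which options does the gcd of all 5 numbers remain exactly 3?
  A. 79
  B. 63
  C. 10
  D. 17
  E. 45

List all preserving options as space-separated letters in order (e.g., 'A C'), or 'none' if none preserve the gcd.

Old gcd = 3; gcd of others (without N[4]) = 6
New gcd for candidate v: gcd(6, v). Preserves old gcd iff gcd(6, v) = 3.
  Option A: v=79, gcd(6,79)=1 -> changes
  Option B: v=63, gcd(6,63)=3 -> preserves
  Option C: v=10, gcd(6,10)=2 -> changes
  Option D: v=17, gcd(6,17)=1 -> changes
  Option E: v=45, gcd(6,45)=3 -> preserves

Answer: B E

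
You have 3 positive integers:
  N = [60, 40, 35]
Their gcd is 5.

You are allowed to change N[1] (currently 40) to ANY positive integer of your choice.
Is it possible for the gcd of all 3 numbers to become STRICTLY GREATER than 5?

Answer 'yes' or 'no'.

Answer: no

Derivation:
Current gcd = 5
gcd of all OTHER numbers (without N[1]=40): gcd([60, 35]) = 5
The new gcd after any change is gcd(5, new_value).
This can be at most 5.
Since 5 = old gcd 5, the gcd can only stay the same or decrease.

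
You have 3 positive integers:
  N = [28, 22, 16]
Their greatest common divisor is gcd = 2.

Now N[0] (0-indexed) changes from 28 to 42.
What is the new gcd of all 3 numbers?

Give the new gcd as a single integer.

Answer: 2

Derivation:
Numbers: [28, 22, 16], gcd = 2
Change: index 0, 28 -> 42
gcd of the OTHER numbers (without index 0): gcd([22, 16]) = 2
New gcd = gcd(g_others, new_val) = gcd(2, 42) = 2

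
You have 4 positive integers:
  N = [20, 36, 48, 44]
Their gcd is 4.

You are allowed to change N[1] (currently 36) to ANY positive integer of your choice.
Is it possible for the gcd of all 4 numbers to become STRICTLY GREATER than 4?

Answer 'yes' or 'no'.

Current gcd = 4
gcd of all OTHER numbers (without N[1]=36): gcd([20, 48, 44]) = 4
The new gcd after any change is gcd(4, new_value).
This can be at most 4.
Since 4 = old gcd 4, the gcd can only stay the same or decrease.

Answer: no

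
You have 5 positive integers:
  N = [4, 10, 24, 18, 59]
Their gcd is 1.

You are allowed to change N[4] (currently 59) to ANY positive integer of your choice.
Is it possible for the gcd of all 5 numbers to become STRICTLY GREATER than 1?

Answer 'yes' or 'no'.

Current gcd = 1
gcd of all OTHER numbers (without N[4]=59): gcd([4, 10, 24, 18]) = 2
The new gcd after any change is gcd(2, new_value).
This can be at most 2.
Since 2 > old gcd 1, the gcd CAN increase (e.g., set N[4] = 2).

Answer: yes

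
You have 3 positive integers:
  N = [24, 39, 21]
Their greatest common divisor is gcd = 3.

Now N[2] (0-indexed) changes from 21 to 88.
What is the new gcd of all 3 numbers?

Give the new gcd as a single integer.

Answer: 1

Derivation:
Numbers: [24, 39, 21], gcd = 3
Change: index 2, 21 -> 88
gcd of the OTHER numbers (without index 2): gcd([24, 39]) = 3
New gcd = gcd(g_others, new_val) = gcd(3, 88) = 1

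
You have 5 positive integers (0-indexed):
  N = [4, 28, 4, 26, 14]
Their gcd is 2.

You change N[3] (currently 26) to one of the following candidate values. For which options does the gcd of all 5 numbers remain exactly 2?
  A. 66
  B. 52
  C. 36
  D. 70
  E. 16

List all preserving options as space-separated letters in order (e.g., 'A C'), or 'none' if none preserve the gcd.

Answer: A B C D E

Derivation:
Old gcd = 2; gcd of others (without N[3]) = 2
New gcd for candidate v: gcd(2, v). Preserves old gcd iff gcd(2, v) = 2.
  Option A: v=66, gcd(2,66)=2 -> preserves
  Option B: v=52, gcd(2,52)=2 -> preserves
  Option C: v=36, gcd(2,36)=2 -> preserves
  Option D: v=70, gcd(2,70)=2 -> preserves
  Option E: v=16, gcd(2,16)=2 -> preserves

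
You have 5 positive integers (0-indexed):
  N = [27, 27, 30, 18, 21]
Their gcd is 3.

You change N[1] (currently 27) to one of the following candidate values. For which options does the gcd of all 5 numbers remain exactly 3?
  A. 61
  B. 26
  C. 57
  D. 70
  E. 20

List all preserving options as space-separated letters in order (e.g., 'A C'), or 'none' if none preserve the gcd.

Old gcd = 3; gcd of others (without N[1]) = 3
New gcd for candidate v: gcd(3, v). Preserves old gcd iff gcd(3, v) = 3.
  Option A: v=61, gcd(3,61)=1 -> changes
  Option B: v=26, gcd(3,26)=1 -> changes
  Option C: v=57, gcd(3,57)=3 -> preserves
  Option D: v=70, gcd(3,70)=1 -> changes
  Option E: v=20, gcd(3,20)=1 -> changes

Answer: C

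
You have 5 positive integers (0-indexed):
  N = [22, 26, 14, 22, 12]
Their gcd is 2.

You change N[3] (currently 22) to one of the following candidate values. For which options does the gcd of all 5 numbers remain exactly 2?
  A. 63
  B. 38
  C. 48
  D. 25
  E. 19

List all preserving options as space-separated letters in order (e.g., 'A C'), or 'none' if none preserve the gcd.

Old gcd = 2; gcd of others (without N[3]) = 2
New gcd for candidate v: gcd(2, v). Preserves old gcd iff gcd(2, v) = 2.
  Option A: v=63, gcd(2,63)=1 -> changes
  Option B: v=38, gcd(2,38)=2 -> preserves
  Option C: v=48, gcd(2,48)=2 -> preserves
  Option D: v=25, gcd(2,25)=1 -> changes
  Option E: v=19, gcd(2,19)=1 -> changes

Answer: B C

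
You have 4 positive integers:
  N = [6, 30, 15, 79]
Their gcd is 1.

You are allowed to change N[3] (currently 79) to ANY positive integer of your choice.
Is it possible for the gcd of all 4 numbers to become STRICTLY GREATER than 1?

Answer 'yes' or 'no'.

Current gcd = 1
gcd of all OTHER numbers (without N[3]=79): gcd([6, 30, 15]) = 3
The new gcd after any change is gcd(3, new_value).
This can be at most 3.
Since 3 > old gcd 1, the gcd CAN increase (e.g., set N[3] = 3).

Answer: yes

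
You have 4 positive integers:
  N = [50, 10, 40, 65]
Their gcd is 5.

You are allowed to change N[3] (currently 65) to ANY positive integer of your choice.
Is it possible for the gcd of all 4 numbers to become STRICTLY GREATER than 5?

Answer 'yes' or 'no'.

Answer: yes

Derivation:
Current gcd = 5
gcd of all OTHER numbers (without N[3]=65): gcd([50, 10, 40]) = 10
The new gcd after any change is gcd(10, new_value).
This can be at most 10.
Since 10 > old gcd 5, the gcd CAN increase (e.g., set N[3] = 10).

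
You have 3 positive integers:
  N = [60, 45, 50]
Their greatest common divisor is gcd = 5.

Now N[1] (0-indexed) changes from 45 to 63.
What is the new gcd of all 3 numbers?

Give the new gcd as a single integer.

Numbers: [60, 45, 50], gcd = 5
Change: index 1, 45 -> 63
gcd of the OTHER numbers (without index 1): gcd([60, 50]) = 10
New gcd = gcd(g_others, new_val) = gcd(10, 63) = 1

Answer: 1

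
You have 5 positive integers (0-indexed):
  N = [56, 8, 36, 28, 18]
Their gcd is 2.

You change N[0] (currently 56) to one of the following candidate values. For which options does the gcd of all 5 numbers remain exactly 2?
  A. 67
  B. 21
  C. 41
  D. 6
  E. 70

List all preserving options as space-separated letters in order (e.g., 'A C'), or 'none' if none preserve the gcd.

Answer: D E

Derivation:
Old gcd = 2; gcd of others (without N[0]) = 2
New gcd for candidate v: gcd(2, v). Preserves old gcd iff gcd(2, v) = 2.
  Option A: v=67, gcd(2,67)=1 -> changes
  Option B: v=21, gcd(2,21)=1 -> changes
  Option C: v=41, gcd(2,41)=1 -> changes
  Option D: v=6, gcd(2,6)=2 -> preserves
  Option E: v=70, gcd(2,70)=2 -> preserves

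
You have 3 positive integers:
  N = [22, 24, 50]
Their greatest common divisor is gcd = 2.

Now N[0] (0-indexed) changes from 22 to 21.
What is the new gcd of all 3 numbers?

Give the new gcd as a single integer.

Answer: 1

Derivation:
Numbers: [22, 24, 50], gcd = 2
Change: index 0, 22 -> 21
gcd of the OTHER numbers (without index 0): gcd([24, 50]) = 2
New gcd = gcd(g_others, new_val) = gcd(2, 21) = 1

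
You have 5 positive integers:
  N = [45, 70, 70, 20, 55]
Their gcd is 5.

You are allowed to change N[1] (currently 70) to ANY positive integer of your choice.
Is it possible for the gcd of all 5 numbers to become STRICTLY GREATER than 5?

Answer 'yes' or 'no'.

Current gcd = 5
gcd of all OTHER numbers (without N[1]=70): gcd([45, 70, 20, 55]) = 5
The new gcd after any change is gcd(5, new_value).
This can be at most 5.
Since 5 = old gcd 5, the gcd can only stay the same or decrease.

Answer: no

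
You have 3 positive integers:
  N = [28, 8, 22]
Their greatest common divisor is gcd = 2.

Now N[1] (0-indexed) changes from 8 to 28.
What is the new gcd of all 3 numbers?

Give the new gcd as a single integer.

Answer: 2

Derivation:
Numbers: [28, 8, 22], gcd = 2
Change: index 1, 8 -> 28
gcd of the OTHER numbers (without index 1): gcd([28, 22]) = 2
New gcd = gcd(g_others, new_val) = gcd(2, 28) = 2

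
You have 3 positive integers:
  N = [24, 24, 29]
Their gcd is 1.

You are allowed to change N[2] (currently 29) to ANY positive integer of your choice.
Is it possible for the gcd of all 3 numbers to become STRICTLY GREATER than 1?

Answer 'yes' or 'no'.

Current gcd = 1
gcd of all OTHER numbers (without N[2]=29): gcd([24, 24]) = 24
The new gcd after any change is gcd(24, new_value).
This can be at most 24.
Since 24 > old gcd 1, the gcd CAN increase (e.g., set N[2] = 24).

Answer: yes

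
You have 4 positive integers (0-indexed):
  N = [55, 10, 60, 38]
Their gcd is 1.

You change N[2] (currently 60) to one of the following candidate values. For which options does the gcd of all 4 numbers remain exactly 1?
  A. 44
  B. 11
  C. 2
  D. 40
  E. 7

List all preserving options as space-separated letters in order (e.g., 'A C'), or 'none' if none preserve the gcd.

Old gcd = 1; gcd of others (without N[2]) = 1
New gcd for candidate v: gcd(1, v). Preserves old gcd iff gcd(1, v) = 1.
  Option A: v=44, gcd(1,44)=1 -> preserves
  Option B: v=11, gcd(1,11)=1 -> preserves
  Option C: v=2, gcd(1,2)=1 -> preserves
  Option D: v=40, gcd(1,40)=1 -> preserves
  Option E: v=7, gcd(1,7)=1 -> preserves

Answer: A B C D E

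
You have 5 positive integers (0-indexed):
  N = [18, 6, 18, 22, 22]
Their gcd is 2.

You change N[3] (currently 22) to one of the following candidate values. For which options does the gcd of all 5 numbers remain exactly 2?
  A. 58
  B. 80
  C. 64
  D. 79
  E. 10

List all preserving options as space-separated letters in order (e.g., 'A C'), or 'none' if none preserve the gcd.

Answer: A B C E

Derivation:
Old gcd = 2; gcd of others (without N[3]) = 2
New gcd for candidate v: gcd(2, v). Preserves old gcd iff gcd(2, v) = 2.
  Option A: v=58, gcd(2,58)=2 -> preserves
  Option B: v=80, gcd(2,80)=2 -> preserves
  Option C: v=64, gcd(2,64)=2 -> preserves
  Option D: v=79, gcd(2,79)=1 -> changes
  Option E: v=10, gcd(2,10)=2 -> preserves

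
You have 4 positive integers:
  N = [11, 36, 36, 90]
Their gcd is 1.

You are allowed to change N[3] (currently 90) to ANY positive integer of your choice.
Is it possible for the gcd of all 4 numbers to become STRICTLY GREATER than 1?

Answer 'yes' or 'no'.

Current gcd = 1
gcd of all OTHER numbers (without N[3]=90): gcd([11, 36, 36]) = 1
The new gcd after any change is gcd(1, new_value).
This can be at most 1.
Since 1 = old gcd 1, the gcd can only stay the same or decrease.

Answer: no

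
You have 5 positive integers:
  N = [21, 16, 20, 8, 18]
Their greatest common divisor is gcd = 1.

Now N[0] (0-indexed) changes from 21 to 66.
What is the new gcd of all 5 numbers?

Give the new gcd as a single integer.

Answer: 2

Derivation:
Numbers: [21, 16, 20, 8, 18], gcd = 1
Change: index 0, 21 -> 66
gcd of the OTHER numbers (without index 0): gcd([16, 20, 8, 18]) = 2
New gcd = gcd(g_others, new_val) = gcd(2, 66) = 2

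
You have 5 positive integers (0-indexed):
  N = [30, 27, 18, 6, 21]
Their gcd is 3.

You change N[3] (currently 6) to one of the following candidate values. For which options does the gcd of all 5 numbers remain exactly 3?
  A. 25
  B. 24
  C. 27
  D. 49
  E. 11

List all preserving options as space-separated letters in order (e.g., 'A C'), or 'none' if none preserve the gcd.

Answer: B C

Derivation:
Old gcd = 3; gcd of others (without N[3]) = 3
New gcd for candidate v: gcd(3, v). Preserves old gcd iff gcd(3, v) = 3.
  Option A: v=25, gcd(3,25)=1 -> changes
  Option B: v=24, gcd(3,24)=3 -> preserves
  Option C: v=27, gcd(3,27)=3 -> preserves
  Option D: v=49, gcd(3,49)=1 -> changes
  Option E: v=11, gcd(3,11)=1 -> changes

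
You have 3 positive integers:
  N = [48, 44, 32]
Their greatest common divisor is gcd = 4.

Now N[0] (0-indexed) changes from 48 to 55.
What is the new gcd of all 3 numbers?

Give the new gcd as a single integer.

Answer: 1

Derivation:
Numbers: [48, 44, 32], gcd = 4
Change: index 0, 48 -> 55
gcd of the OTHER numbers (without index 0): gcd([44, 32]) = 4
New gcd = gcd(g_others, new_val) = gcd(4, 55) = 1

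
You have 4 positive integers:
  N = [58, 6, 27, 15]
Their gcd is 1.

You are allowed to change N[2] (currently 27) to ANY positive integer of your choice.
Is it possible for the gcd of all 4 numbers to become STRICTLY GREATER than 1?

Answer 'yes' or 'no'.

Answer: no

Derivation:
Current gcd = 1
gcd of all OTHER numbers (without N[2]=27): gcd([58, 6, 15]) = 1
The new gcd after any change is gcd(1, new_value).
This can be at most 1.
Since 1 = old gcd 1, the gcd can only stay the same or decrease.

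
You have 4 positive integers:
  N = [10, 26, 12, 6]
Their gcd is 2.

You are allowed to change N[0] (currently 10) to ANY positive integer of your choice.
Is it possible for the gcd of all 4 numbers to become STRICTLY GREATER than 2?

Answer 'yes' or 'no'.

Current gcd = 2
gcd of all OTHER numbers (without N[0]=10): gcd([26, 12, 6]) = 2
The new gcd after any change is gcd(2, new_value).
This can be at most 2.
Since 2 = old gcd 2, the gcd can only stay the same or decrease.

Answer: no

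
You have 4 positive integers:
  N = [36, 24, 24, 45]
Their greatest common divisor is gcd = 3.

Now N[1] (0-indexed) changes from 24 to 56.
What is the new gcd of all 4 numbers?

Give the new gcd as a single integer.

Answer: 1

Derivation:
Numbers: [36, 24, 24, 45], gcd = 3
Change: index 1, 24 -> 56
gcd of the OTHER numbers (without index 1): gcd([36, 24, 45]) = 3
New gcd = gcd(g_others, new_val) = gcd(3, 56) = 1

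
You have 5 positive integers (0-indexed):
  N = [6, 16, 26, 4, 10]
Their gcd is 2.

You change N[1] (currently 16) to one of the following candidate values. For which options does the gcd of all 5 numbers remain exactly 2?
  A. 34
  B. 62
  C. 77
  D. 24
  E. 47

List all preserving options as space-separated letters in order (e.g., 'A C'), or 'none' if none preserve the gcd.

Old gcd = 2; gcd of others (without N[1]) = 2
New gcd for candidate v: gcd(2, v). Preserves old gcd iff gcd(2, v) = 2.
  Option A: v=34, gcd(2,34)=2 -> preserves
  Option B: v=62, gcd(2,62)=2 -> preserves
  Option C: v=77, gcd(2,77)=1 -> changes
  Option D: v=24, gcd(2,24)=2 -> preserves
  Option E: v=47, gcd(2,47)=1 -> changes

Answer: A B D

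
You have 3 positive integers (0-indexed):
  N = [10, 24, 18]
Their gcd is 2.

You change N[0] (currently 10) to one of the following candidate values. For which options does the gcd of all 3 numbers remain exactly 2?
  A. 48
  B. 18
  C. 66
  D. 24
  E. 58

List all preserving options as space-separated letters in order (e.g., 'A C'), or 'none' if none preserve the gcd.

Old gcd = 2; gcd of others (without N[0]) = 6
New gcd for candidate v: gcd(6, v). Preserves old gcd iff gcd(6, v) = 2.
  Option A: v=48, gcd(6,48)=6 -> changes
  Option B: v=18, gcd(6,18)=6 -> changes
  Option C: v=66, gcd(6,66)=6 -> changes
  Option D: v=24, gcd(6,24)=6 -> changes
  Option E: v=58, gcd(6,58)=2 -> preserves

Answer: E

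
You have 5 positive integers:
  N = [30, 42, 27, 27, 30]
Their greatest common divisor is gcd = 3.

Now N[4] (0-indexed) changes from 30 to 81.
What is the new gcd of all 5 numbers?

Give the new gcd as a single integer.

Answer: 3

Derivation:
Numbers: [30, 42, 27, 27, 30], gcd = 3
Change: index 4, 30 -> 81
gcd of the OTHER numbers (without index 4): gcd([30, 42, 27, 27]) = 3
New gcd = gcd(g_others, new_val) = gcd(3, 81) = 3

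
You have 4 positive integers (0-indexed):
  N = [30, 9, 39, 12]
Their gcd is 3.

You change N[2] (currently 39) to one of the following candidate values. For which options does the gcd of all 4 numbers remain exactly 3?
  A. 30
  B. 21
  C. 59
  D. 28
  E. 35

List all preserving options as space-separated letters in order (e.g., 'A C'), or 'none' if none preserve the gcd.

Old gcd = 3; gcd of others (without N[2]) = 3
New gcd for candidate v: gcd(3, v). Preserves old gcd iff gcd(3, v) = 3.
  Option A: v=30, gcd(3,30)=3 -> preserves
  Option B: v=21, gcd(3,21)=3 -> preserves
  Option C: v=59, gcd(3,59)=1 -> changes
  Option D: v=28, gcd(3,28)=1 -> changes
  Option E: v=35, gcd(3,35)=1 -> changes

Answer: A B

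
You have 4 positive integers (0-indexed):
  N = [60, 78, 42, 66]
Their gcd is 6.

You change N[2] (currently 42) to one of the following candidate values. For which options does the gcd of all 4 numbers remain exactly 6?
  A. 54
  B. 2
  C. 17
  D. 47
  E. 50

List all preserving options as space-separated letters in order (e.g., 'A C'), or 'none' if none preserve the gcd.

Old gcd = 6; gcd of others (without N[2]) = 6
New gcd for candidate v: gcd(6, v). Preserves old gcd iff gcd(6, v) = 6.
  Option A: v=54, gcd(6,54)=6 -> preserves
  Option B: v=2, gcd(6,2)=2 -> changes
  Option C: v=17, gcd(6,17)=1 -> changes
  Option D: v=47, gcd(6,47)=1 -> changes
  Option E: v=50, gcd(6,50)=2 -> changes

Answer: A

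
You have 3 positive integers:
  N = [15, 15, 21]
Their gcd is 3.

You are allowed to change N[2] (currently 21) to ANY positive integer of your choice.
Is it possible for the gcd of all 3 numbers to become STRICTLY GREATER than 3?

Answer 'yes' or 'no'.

Current gcd = 3
gcd of all OTHER numbers (without N[2]=21): gcd([15, 15]) = 15
The new gcd after any change is gcd(15, new_value).
This can be at most 15.
Since 15 > old gcd 3, the gcd CAN increase (e.g., set N[2] = 15).

Answer: yes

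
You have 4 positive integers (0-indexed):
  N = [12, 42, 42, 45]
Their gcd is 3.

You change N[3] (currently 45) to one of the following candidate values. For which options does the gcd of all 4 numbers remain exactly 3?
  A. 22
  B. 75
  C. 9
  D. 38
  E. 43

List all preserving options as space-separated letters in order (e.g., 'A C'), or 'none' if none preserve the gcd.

Answer: B C

Derivation:
Old gcd = 3; gcd of others (without N[3]) = 6
New gcd for candidate v: gcd(6, v). Preserves old gcd iff gcd(6, v) = 3.
  Option A: v=22, gcd(6,22)=2 -> changes
  Option B: v=75, gcd(6,75)=3 -> preserves
  Option C: v=9, gcd(6,9)=3 -> preserves
  Option D: v=38, gcd(6,38)=2 -> changes
  Option E: v=43, gcd(6,43)=1 -> changes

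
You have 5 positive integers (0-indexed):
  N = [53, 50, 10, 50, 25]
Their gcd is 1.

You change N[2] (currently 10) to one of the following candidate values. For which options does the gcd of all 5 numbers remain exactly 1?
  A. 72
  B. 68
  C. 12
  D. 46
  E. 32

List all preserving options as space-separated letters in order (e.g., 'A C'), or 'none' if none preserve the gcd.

Answer: A B C D E

Derivation:
Old gcd = 1; gcd of others (without N[2]) = 1
New gcd for candidate v: gcd(1, v). Preserves old gcd iff gcd(1, v) = 1.
  Option A: v=72, gcd(1,72)=1 -> preserves
  Option B: v=68, gcd(1,68)=1 -> preserves
  Option C: v=12, gcd(1,12)=1 -> preserves
  Option D: v=46, gcd(1,46)=1 -> preserves
  Option E: v=32, gcd(1,32)=1 -> preserves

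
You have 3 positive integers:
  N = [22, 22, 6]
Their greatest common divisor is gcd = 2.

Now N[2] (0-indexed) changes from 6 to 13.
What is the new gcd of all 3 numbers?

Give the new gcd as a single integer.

Numbers: [22, 22, 6], gcd = 2
Change: index 2, 6 -> 13
gcd of the OTHER numbers (without index 2): gcd([22, 22]) = 22
New gcd = gcd(g_others, new_val) = gcd(22, 13) = 1

Answer: 1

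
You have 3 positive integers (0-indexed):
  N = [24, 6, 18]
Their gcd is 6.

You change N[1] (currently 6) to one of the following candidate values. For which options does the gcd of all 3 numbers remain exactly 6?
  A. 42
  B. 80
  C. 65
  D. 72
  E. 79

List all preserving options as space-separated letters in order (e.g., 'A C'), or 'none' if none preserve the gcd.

Answer: A D

Derivation:
Old gcd = 6; gcd of others (without N[1]) = 6
New gcd for candidate v: gcd(6, v). Preserves old gcd iff gcd(6, v) = 6.
  Option A: v=42, gcd(6,42)=6 -> preserves
  Option B: v=80, gcd(6,80)=2 -> changes
  Option C: v=65, gcd(6,65)=1 -> changes
  Option D: v=72, gcd(6,72)=6 -> preserves
  Option E: v=79, gcd(6,79)=1 -> changes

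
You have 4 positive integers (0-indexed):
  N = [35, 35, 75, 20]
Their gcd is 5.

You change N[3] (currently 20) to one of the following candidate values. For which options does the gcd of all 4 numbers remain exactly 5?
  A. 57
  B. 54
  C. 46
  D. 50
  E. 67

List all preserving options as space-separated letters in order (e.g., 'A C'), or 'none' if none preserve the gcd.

Answer: D

Derivation:
Old gcd = 5; gcd of others (without N[3]) = 5
New gcd for candidate v: gcd(5, v). Preserves old gcd iff gcd(5, v) = 5.
  Option A: v=57, gcd(5,57)=1 -> changes
  Option B: v=54, gcd(5,54)=1 -> changes
  Option C: v=46, gcd(5,46)=1 -> changes
  Option D: v=50, gcd(5,50)=5 -> preserves
  Option E: v=67, gcd(5,67)=1 -> changes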